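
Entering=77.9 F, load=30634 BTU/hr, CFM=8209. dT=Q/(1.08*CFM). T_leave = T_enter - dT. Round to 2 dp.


dT = 30634/(1.08*8209) = 3.4553
T_leave = 77.9 - 3.4553 = 74.44 F

74.44 F


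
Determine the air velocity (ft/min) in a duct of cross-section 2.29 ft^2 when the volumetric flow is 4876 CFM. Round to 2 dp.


V = 4876 / 2.29 = 2129.26 ft/min

2129.26 ft/min


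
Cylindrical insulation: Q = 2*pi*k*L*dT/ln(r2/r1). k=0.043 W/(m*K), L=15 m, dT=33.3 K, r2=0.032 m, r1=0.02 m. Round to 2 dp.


Q = 2*pi*0.043*15*33.3/ln(0.032/0.02) = 287.13 W

287.13 W


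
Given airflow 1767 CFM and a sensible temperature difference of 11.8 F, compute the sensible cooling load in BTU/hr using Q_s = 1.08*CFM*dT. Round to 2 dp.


Q = 1.08 * 1767 * 11.8 = 22518.65 BTU/hr

22518.65 BTU/hr


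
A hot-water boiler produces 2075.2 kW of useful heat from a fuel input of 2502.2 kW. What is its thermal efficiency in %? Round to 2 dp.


eta = (2075.2/2502.2)*100 = 82.94 %

82.94 %


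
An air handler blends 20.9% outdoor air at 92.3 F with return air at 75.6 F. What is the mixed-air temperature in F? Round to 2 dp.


T_mix = 75.6 + (20.9/100)*(92.3-75.6) = 79.09 F

79.09 F


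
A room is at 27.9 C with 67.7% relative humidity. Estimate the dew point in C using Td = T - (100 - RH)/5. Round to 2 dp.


Td = 27.9 - (100-67.7)/5 = 21.44 C

21.44 C


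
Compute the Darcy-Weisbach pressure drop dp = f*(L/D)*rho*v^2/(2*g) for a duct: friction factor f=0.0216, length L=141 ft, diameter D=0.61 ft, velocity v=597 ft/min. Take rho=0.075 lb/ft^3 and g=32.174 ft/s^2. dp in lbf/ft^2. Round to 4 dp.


v_fps = 597/60 = 9.95 ft/s
dp = 0.0216*(141/0.61)*0.075*9.95^2/(2*32.174) = 0.5761 lbf/ft^2

0.5761 lbf/ft^2


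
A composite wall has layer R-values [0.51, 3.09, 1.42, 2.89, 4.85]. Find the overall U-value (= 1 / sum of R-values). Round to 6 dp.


R_total = 0.51 + 3.09 + 1.42 + 2.89 + 4.85 = 12.76
U = 1/12.76 = 0.078370

0.078370


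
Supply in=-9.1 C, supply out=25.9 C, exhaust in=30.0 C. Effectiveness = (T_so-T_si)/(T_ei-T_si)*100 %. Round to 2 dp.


eff = (25.9-(-9.1))/(30.0-(-9.1))*100 = 89.51 %

89.51 %


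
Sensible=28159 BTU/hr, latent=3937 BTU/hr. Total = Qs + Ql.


Qt = 28159 + 3937 = 32096 BTU/hr

32096 BTU/hr


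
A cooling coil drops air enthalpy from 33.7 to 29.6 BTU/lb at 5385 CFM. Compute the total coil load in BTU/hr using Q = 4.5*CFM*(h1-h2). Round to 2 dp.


Q = 4.5 * 5385 * (33.7 - 29.6) = 99353.25 BTU/hr

99353.25 BTU/hr


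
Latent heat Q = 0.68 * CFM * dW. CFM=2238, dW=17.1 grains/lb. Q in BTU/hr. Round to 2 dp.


Q = 0.68 * 2238 * 17.1 = 26023.46 BTU/hr

26023.46 BTU/hr


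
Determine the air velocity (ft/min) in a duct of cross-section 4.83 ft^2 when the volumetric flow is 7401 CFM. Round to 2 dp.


V = 7401 / 4.83 = 1532.30 ft/min

1532.30 ft/min


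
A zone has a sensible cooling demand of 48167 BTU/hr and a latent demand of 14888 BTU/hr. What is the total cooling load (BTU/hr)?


Qt = 48167 + 14888 = 63055 BTU/hr

63055 BTU/hr


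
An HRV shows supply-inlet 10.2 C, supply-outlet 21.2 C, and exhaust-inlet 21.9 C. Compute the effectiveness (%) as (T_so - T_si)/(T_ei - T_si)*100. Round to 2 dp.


eff = (21.2-10.2)/(21.9-10.2)*100 = 94.02 %

94.02 %


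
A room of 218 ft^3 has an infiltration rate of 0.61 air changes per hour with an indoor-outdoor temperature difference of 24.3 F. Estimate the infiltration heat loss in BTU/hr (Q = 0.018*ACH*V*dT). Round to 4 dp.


Q = 0.018 * 0.61 * 218 * 24.3 = 58.1655 BTU/hr

58.1655 BTU/hr


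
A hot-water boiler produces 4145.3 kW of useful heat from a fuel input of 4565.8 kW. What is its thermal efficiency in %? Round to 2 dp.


eta = (4145.3/4565.8)*100 = 90.79 %

90.79 %


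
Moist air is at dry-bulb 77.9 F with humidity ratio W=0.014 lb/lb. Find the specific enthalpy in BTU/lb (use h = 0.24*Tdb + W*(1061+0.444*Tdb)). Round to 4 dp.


h = 0.24*77.9 + 0.014*(1061+0.444*77.9) = 34.0342 BTU/lb

34.0342 BTU/lb


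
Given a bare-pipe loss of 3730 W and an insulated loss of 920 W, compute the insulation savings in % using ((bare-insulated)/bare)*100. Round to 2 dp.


Savings = ((3730-920)/3730)*100 = 75.34 %

75.34 %


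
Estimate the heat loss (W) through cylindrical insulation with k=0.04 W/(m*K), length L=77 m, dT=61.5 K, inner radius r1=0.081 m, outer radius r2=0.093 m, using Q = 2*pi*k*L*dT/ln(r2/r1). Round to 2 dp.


Q = 2*pi*0.04*77*61.5/ln(0.093/0.081) = 8614.97 W

8614.97 W


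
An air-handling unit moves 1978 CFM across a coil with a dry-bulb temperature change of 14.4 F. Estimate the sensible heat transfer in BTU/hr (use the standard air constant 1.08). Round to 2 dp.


Q = 1.08 * 1978 * 14.4 = 30761.86 BTU/hr

30761.86 BTU/hr


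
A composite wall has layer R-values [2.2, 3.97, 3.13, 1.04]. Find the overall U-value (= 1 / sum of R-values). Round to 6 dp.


R_total = 2.2 + 3.97 + 3.13 + 1.04 = 10.34
U = 1/10.34 = 0.096712

0.096712


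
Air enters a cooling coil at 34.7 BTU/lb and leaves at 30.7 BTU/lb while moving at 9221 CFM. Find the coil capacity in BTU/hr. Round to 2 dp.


Q = 4.5 * 9221 * (34.7 - 30.7) = 165978.00 BTU/hr

165978.00 BTU/hr


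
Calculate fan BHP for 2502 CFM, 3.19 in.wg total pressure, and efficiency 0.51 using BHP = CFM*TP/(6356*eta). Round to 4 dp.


BHP = 2502 * 3.19 / (6356 * 0.51) = 2.4622 hp

2.4622 hp


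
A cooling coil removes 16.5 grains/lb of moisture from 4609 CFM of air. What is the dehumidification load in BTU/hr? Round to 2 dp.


Q = 0.68 * 4609 * 16.5 = 51712.98 BTU/hr

51712.98 BTU/hr


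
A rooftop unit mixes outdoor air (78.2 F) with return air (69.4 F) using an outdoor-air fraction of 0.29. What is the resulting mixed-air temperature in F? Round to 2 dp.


T_mix = 0.29*78.2 + 0.71*69.4 = 71.95 F

71.95 F


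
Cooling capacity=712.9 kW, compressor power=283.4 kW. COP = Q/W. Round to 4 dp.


COP = 712.9 / 283.4 = 2.5155

2.5155


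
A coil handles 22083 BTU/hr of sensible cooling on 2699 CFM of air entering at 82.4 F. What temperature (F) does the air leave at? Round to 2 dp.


dT = 22083/(1.08*2699) = 7.5759
T_leave = 82.4 - 7.5759 = 74.82 F

74.82 F


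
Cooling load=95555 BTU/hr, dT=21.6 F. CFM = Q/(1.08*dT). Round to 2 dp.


CFM = 95555 / (1.08 * 21.6) = 4096.15

4096.15 CFM


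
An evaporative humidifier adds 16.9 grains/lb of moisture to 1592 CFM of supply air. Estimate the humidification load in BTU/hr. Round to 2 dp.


Q = 0.68 * 1592 * 16.9 = 18295.26 BTU/hr

18295.26 BTU/hr


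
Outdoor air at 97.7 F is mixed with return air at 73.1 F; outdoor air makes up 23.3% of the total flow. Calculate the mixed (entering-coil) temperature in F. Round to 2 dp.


T_mix = 73.1 + (23.3/100)*(97.7-73.1) = 78.83 F

78.83 F


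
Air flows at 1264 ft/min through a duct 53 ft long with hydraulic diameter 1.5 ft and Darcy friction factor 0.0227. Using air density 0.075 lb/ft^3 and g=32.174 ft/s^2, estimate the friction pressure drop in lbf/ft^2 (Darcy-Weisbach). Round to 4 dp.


v_fps = 1264/60 = 21.0667 ft/s
dp = 0.0227*(53/1.5)*0.075*21.0667^2/(2*32.174) = 0.4149 lbf/ft^2

0.4149 lbf/ft^2


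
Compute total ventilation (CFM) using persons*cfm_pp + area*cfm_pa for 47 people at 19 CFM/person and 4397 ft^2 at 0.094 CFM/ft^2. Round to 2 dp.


Total = 47*19 + 4397*0.094 = 1306.32 CFM

1306.32 CFM


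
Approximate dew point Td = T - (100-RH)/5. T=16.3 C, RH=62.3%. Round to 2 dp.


Td = 16.3 - (100-62.3)/5 = 8.76 C

8.76 C


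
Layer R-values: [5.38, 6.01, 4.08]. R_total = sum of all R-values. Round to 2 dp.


R_total = 5.38 + 6.01 + 4.08 = 15.47

15.47


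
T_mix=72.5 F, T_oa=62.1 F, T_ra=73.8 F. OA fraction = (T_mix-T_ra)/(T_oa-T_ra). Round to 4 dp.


frac = (72.5 - 73.8) / (62.1 - 73.8) = 0.1111

0.1111


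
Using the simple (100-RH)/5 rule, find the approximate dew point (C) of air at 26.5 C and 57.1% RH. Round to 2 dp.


Td = 26.5 - (100-57.1)/5 = 17.92 C

17.92 C


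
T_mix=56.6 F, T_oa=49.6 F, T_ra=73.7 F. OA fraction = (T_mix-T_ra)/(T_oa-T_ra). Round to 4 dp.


frac = (56.6 - 73.7) / (49.6 - 73.7) = 0.7095

0.7095


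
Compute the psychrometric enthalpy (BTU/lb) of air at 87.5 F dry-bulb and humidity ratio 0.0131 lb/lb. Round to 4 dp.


h = 0.24*87.5 + 0.0131*(1061+0.444*87.5) = 35.4080 BTU/lb

35.4080 BTU/lb


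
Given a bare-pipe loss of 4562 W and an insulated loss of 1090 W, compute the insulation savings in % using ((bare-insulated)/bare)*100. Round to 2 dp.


Savings = ((4562-1090)/4562)*100 = 76.11 %

76.11 %


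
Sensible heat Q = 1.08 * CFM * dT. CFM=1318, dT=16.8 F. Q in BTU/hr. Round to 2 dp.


Q = 1.08 * 1318 * 16.8 = 23913.79 BTU/hr

23913.79 BTU/hr


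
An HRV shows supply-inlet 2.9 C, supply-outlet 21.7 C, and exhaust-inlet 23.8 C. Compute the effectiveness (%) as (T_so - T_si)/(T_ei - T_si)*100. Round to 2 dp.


eff = (21.7-2.9)/(23.8-2.9)*100 = 89.95 %

89.95 %


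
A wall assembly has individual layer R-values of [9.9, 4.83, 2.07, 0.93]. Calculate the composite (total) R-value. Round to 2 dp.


R_total = 9.9 + 4.83 + 2.07 + 0.93 = 17.73

17.73


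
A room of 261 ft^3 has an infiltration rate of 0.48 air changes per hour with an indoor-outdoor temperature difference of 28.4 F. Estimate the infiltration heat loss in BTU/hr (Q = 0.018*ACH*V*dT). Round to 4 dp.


Q = 0.018 * 0.48 * 261 * 28.4 = 64.0431 BTU/hr

64.0431 BTU/hr


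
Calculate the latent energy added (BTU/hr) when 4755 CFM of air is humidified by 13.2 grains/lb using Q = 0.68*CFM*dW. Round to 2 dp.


Q = 0.68 * 4755 * 13.2 = 42680.88 BTU/hr

42680.88 BTU/hr


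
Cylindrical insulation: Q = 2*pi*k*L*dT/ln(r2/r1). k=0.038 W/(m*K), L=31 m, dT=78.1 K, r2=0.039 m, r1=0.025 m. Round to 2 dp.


Q = 2*pi*0.038*31*78.1/ln(0.039/0.025) = 1299.94 W

1299.94 W


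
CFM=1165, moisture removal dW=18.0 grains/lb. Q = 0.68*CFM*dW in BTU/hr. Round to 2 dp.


Q = 0.68 * 1165 * 18.0 = 14259.60 BTU/hr

14259.60 BTU/hr


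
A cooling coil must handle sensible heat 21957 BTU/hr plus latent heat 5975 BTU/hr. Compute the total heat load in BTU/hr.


Qt = 21957 + 5975 = 27932 BTU/hr

27932 BTU/hr


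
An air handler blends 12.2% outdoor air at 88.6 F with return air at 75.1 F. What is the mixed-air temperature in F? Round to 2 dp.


T_mix = 75.1 + (12.2/100)*(88.6-75.1) = 76.75 F

76.75 F


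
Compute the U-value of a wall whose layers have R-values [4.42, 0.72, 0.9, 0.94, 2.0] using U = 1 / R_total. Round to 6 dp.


R_total = 4.42 + 0.72 + 0.9 + 0.94 + 2.0 = 8.98
U = 1/8.98 = 0.111359

0.111359


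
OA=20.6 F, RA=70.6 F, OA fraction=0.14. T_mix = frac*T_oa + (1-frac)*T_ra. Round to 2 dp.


T_mix = 0.14*20.6 + 0.86*70.6 = 63.60 F

63.60 F


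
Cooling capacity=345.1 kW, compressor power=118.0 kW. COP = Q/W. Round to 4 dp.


COP = 345.1 / 118.0 = 2.9246

2.9246


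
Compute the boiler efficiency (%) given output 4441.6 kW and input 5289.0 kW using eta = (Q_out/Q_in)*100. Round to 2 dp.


eta = (4441.6/5289.0)*100 = 83.98 %

83.98 %


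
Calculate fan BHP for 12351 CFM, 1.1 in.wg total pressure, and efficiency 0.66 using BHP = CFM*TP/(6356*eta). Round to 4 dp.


BHP = 12351 * 1.1 / (6356 * 0.66) = 3.2387 hp

3.2387 hp


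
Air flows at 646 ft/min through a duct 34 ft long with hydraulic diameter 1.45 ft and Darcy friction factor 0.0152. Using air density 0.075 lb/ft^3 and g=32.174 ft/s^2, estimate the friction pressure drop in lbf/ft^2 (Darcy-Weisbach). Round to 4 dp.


v_fps = 646/60 = 10.7667 ft/s
dp = 0.0152*(34/1.45)*0.075*10.7667^2/(2*32.174) = 0.0482 lbf/ft^2

0.0482 lbf/ft^2


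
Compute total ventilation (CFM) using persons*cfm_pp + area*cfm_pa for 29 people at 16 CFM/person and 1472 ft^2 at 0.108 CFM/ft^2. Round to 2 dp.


Total = 29*16 + 1472*0.108 = 622.98 CFM

622.98 CFM


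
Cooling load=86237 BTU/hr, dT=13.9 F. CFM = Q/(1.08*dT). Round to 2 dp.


CFM = 86237 / (1.08 * 13.9) = 5744.54

5744.54 CFM


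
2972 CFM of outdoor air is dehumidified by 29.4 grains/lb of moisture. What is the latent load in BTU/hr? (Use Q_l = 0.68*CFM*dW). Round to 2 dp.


Q = 0.68 * 2972 * 29.4 = 59416.22 BTU/hr

59416.22 BTU/hr


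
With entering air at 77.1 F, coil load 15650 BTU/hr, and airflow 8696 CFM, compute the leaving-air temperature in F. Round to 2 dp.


dT = 15650/(1.08*8696) = 1.6664
T_leave = 77.1 - 1.6664 = 75.43 F

75.43 F


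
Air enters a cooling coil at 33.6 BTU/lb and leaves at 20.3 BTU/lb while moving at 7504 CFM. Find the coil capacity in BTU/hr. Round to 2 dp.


Q = 4.5 * 7504 * (33.6 - 20.3) = 449114.40 BTU/hr

449114.40 BTU/hr


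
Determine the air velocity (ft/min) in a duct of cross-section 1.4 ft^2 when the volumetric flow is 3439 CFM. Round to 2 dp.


V = 3439 / 1.4 = 2456.43 ft/min

2456.43 ft/min


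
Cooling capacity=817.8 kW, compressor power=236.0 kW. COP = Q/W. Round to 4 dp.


COP = 817.8 / 236.0 = 3.4653

3.4653


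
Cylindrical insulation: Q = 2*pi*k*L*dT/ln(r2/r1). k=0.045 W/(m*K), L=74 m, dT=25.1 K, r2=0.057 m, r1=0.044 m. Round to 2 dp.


Q = 2*pi*0.045*74*25.1/ln(0.057/0.044) = 2028.76 W

2028.76 W


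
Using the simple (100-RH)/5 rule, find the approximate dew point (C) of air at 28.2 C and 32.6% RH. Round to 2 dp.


Td = 28.2 - (100-32.6)/5 = 14.72 C

14.72 C


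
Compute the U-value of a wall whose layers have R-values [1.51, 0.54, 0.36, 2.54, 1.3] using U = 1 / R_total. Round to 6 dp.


R_total = 1.51 + 0.54 + 0.36 + 2.54 + 1.3 = 6.25
U = 1/6.25 = 0.160000

0.160000


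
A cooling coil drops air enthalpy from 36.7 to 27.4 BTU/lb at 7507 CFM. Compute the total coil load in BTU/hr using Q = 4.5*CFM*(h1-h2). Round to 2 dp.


Q = 4.5 * 7507 * (36.7 - 27.4) = 314167.95 BTU/hr

314167.95 BTU/hr


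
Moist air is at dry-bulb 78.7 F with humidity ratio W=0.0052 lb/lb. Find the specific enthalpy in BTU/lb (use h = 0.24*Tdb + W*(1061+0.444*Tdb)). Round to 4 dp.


h = 0.24*78.7 + 0.0052*(1061+0.444*78.7) = 24.5869 BTU/lb

24.5869 BTU/lb


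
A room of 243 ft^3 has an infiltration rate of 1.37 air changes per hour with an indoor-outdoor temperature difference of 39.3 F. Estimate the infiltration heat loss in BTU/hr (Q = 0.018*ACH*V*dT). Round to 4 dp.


Q = 0.018 * 1.37 * 243 * 39.3 = 235.5005 BTU/hr

235.5005 BTU/hr


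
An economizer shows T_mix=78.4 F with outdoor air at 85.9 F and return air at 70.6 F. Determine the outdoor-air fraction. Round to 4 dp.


frac = (78.4 - 70.6) / (85.9 - 70.6) = 0.5098

0.5098


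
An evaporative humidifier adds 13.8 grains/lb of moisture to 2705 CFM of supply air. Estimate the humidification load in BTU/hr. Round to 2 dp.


Q = 0.68 * 2705 * 13.8 = 25383.72 BTU/hr

25383.72 BTU/hr


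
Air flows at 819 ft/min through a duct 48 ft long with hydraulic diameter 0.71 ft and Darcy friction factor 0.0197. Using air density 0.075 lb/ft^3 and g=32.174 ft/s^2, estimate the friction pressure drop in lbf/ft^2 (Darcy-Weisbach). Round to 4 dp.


v_fps = 819/60 = 13.65 ft/s
dp = 0.0197*(48/0.71)*0.075*13.65^2/(2*32.174) = 0.2892 lbf/ft^2

0.2892 lbf/ft^2


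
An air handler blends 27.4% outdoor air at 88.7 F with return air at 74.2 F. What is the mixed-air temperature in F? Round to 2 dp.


T_mix = 74.2 + (27.4/100)*(88.7-74.2) = 78.17 F

78.17 F


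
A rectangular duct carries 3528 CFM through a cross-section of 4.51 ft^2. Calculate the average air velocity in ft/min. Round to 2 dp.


V = 3528 / 4.51 = 782.26 ft/min

782.26 ft/min


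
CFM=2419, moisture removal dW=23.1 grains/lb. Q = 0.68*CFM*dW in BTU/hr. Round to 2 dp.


Q = 0.68 * 2419 * 23.1 = 37997.65 BTU/hr

37997.65 BTU/hr


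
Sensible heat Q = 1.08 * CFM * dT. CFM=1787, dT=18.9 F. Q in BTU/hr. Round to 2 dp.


Q = 1.08 * 1787 * 18.9 = 36476.24 BTU/hr

36476.24 BTU/hr


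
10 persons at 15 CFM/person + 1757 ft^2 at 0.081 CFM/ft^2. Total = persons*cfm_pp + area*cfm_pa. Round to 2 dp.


Total = 10*15 + 1757*0.081 = 292.32 CFM

292.32 CFM


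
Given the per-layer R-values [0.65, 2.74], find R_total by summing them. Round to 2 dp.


R_total = 0.65 + 2.74 = 3.39

3.39


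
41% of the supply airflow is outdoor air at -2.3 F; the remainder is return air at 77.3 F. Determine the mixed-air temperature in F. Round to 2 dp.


T_mix = 0.41*(-2.3) + 0.59*77.3 = 44.66 F

44.66 F


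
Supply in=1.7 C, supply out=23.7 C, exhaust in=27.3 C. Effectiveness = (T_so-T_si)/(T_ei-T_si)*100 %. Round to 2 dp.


eff = (23.7-1.7)/(27.3-1.7)*100 = 85.94 %

85.94 %


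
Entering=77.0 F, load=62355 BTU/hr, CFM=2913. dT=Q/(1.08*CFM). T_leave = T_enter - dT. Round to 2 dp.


dT = 62355/(1.08*2913) = 19.8202
T_leave = 77.0 - 19.8202 = 57.18 F

57.18 F


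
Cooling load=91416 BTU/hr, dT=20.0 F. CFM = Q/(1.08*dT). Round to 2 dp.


CFM = 91416 / (1.08 * 20.0) = 4232.22

4232.22 CFM


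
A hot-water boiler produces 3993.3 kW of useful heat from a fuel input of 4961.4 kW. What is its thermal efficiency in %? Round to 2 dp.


eta = (3993.3/4961.4)*100 = 80.49 %

80.49 %


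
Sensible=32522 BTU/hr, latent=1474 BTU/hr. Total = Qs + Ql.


Qt = 32522 + 1474 = 33996 BTU/hr

33996 BTU/hr


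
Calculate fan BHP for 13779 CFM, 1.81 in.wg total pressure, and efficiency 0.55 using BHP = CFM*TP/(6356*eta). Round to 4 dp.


BHP = 13779 * 1.81 / (6356 * 0.55) = 7.1343 hp

7.1343 hp


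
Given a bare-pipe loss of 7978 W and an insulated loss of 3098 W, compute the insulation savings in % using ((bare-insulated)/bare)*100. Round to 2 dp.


Savings = ((7978-3098)/7978)*100 = 61.17 %

61.17 %


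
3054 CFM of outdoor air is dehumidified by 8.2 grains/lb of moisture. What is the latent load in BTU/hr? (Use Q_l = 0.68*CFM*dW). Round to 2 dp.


Q = 0.68 * 3054 * 8.2 = 17029.10 BTU/hr

17029.10 BTU/hr


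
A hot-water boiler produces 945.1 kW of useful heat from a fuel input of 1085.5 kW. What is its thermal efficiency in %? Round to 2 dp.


eta = (945.1/1085.5)*100 = 87.07 %

87.07 %


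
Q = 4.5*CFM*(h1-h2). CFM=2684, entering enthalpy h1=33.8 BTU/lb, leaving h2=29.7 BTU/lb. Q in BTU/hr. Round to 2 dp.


Q = 4.5 * 2684 * (33.8 - 29.7) = 49519.80 BTU/hr

49519.80 BTU/hr


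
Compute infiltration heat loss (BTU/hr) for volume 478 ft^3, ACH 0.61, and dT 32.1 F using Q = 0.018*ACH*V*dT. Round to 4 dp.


Q = 0.018 * 0.61 * 478 * 32.1 = 168.4749 BTU/hr

168.4749 BTU/hr


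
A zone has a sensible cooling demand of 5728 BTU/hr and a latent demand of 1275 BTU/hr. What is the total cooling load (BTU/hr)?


Qt = 5728 + 1275 = 7003 BTU/hr

7003 BTU/hr


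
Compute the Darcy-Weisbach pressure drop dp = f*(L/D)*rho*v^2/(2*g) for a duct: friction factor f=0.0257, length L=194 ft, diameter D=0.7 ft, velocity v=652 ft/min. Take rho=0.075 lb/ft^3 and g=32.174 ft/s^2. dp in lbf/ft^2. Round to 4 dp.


v_fps = 652/60 = 10.8667 ft/s
dp = 0.0257*(194/0.7)*0.075*10.8667^2/(2*32.174) = 0.9803 lbf/ft^2

0.9803 lbf/ft^2


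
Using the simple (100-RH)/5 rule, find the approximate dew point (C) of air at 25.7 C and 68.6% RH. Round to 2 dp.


Td = 25.7 - (100-68.6)/5 = 19.42 C

19.42 C


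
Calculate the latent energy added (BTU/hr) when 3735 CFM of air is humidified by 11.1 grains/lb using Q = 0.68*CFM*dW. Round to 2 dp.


Q = 0.68 * 3735 * 11.1 = 28191.78 BTU/hr

28191.78 BTU/hr


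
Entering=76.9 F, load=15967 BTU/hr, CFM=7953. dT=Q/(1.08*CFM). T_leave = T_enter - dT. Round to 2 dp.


dT = 15967/(1.08*7953) = 1.8590
T_leave = 76.9 - 1.8590 = 75.04 F

75.04 F


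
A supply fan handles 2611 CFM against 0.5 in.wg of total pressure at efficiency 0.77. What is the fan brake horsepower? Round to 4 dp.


BHP = 2611 * 0.5 / (6356 * 0.77) = 0.2667 hp

0.2667 hp


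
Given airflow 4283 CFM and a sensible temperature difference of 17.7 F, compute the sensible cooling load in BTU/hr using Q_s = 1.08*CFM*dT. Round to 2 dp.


Q = 1.08 * 4283 * 17.7 = 81873.83 BTU/hr

81873.83 BTU/hr


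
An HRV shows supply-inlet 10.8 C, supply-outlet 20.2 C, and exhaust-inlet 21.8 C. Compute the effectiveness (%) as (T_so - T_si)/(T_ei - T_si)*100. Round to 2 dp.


eff = (20.2-10.8)/(21.8-10.8)*100 = 85.45 %

85.45 %


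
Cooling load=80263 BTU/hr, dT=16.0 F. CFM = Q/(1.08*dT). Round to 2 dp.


CFM = 80263 / (1.08 * 16.0) = 4644.85

4644.85 CFM


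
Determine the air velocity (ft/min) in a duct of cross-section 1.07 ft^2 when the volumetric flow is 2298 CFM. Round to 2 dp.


V = 2298 / 1.07 = 2147.66 ft/min

2147.66 ft/min


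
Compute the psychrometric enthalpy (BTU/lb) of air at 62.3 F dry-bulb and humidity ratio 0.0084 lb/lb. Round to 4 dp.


h = 0.24*62.3 + 0.0084*(1061+0.444*62.3) = 24.0968 BTU/lb

24.0968 BTU/lb


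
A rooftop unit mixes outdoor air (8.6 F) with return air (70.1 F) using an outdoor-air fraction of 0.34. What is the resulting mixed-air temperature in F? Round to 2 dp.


T_mix = 0.34*8.6 + 0.66*70.1 = 49.19 F

49.19 F


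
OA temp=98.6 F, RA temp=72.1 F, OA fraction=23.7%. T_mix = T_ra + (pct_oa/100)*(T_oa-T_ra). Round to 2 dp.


T_mix = 72.1 + (23.7/100)*(98.6-72.1) = 78.38 F

78.38 F


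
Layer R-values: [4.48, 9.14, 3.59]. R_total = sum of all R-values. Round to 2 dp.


R_total = 4.48 + 9.14 + 3.59 = 17.21

17.21


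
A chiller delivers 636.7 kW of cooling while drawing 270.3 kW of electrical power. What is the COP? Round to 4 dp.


COP = 636.7 / 270.3 = 2.3555

2.3555


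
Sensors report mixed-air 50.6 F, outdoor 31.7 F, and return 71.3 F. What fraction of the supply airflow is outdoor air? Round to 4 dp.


frac = (50.6 - 71.3) / (31.7 - 71.3) = 0.5227

0.5227


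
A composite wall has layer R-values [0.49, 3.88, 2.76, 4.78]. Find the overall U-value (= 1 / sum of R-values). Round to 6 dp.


R_total = 0.49 + 3.88 + 2.76 + 4.78 = 11.91
U = 1/11.91 = 0.083963

0.083963


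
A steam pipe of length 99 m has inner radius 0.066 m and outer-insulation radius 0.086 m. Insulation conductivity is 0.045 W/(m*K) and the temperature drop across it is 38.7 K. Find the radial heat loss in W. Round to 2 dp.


Q = 2*pi*0.045*99*38.7/ln(0.086/0.066) = 4092.58 W

4092.58 W


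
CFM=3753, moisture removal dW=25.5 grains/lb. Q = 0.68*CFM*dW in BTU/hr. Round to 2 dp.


Q = 0.68 * 3753 * 25.5 = 65077.02 BTU/hr

65077.02 BTU/hr


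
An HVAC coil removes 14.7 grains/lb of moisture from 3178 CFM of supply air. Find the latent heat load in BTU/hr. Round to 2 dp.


Q = 0.68 * 3178 * 14.7 = 31767.29 BTU/hr

31767.29 BTU/hr


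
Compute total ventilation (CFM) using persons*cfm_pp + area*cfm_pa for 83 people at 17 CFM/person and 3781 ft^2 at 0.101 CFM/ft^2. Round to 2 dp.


Total = 83*17 + 3781*0.101 = 1792.88 CFM

1792.88 CFM


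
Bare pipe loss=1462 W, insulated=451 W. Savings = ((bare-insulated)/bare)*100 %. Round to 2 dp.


Savings = ((1462-451)/1462)*100 = 69.15 %

69.15 %


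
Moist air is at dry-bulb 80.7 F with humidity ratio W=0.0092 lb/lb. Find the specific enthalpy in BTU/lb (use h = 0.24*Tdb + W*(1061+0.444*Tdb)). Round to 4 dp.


h = 0.24*80.7 + 0.0092*(1061+0.444*80.7) = 29.4588 BTU/lb

29.4588 BTU/lb


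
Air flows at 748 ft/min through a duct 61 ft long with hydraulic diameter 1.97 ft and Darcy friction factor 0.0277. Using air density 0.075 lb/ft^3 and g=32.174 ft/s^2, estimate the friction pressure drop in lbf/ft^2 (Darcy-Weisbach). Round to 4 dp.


v_fps = 748/60 = 12.4667 ft/s
dp = 0.0277*(61/1.97)*0.075*12.4667^2/(2*32.174) = 0.1554 lbf/ft^2

0.1554 lbf/ft^2


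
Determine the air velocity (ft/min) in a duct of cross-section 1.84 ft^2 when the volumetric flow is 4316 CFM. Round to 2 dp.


V = 4316 / 1.84 = 2345.65 ft/min

2345.65 ft/min


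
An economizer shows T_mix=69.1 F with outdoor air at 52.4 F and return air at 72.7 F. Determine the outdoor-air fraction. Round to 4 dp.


frac = (69.1 - 72.7) / (52.4 - 72.7) = 0.1773

0.1773


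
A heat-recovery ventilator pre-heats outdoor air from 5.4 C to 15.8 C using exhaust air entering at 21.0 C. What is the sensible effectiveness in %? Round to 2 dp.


eff = (15.8-5.4)/(21.0-5.4)*100 = 66.67 %

66.67 %


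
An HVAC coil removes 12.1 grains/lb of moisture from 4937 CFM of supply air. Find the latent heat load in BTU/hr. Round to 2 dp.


Q = 0.68 * 4937 * 12.1 = 40621.64 BTU/hr

40621.64 BTU/hr


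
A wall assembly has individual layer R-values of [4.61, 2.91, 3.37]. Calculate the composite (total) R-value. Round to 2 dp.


R_total = 4.61 + 2.91 + 3.37 = 10.89

10.89


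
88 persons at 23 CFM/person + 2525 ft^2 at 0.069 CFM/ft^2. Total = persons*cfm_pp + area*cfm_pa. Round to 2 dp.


Total = 88*23 + 2525*0.069 = 2198.23 CFM

2198.23 CFM


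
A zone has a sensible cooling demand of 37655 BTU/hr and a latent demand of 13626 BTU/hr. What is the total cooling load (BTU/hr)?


Qt = 37655 + 13626 = 51281 BTU/hr

51281 BTU/hr


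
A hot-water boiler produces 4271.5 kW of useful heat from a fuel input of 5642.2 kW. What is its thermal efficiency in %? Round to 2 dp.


eta = (4271.5/5642.2)*100 = 75.71 %

75.71 %


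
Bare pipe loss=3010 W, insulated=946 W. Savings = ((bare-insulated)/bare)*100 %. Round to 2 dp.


Savings = ((3010-946)/3010)*100 = 68.57 %

68.57 %


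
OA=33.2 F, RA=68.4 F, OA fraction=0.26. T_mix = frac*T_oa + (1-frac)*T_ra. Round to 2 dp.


T_mix = 0.26*33.2 + 0.74*68.4 = 59.25 F

59.25 F


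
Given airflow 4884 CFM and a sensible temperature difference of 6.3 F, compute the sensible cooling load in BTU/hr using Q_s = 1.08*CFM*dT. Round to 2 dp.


Q = 1.08 * 4884 * 6.3 = 33230.74 BTU/hr

33230.74 BTU/hr


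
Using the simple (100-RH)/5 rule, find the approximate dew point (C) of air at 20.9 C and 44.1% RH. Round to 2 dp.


Td = 20.9 - (100-44.1)/5 = 9.72 C

9.72 C


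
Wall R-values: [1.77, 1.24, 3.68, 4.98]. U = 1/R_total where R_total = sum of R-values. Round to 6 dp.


R_total = 1.77 + 1.24 + 3.68 + 4.98 = 11.67
U = 1/11.67 = 0.085690

0.085690


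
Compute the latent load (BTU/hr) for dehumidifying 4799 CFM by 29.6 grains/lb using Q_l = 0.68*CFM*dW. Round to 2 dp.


Q = 0.68 * 4799 * 29.6 = 96594.27 BTU/hr

96594.27 BTU/hr


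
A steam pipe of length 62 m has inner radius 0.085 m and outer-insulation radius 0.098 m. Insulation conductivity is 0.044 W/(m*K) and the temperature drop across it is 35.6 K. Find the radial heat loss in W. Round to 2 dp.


Q = 2*pi*0.044*62*35.6/ln(0.098/0.085) = 4287.65 W

4287.65 W


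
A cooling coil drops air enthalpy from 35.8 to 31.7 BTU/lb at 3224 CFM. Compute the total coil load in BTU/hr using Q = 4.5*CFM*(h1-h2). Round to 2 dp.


Q = 4.5 * 3224 * (35.8 - 31.7) = 59482.80 BTU/hr

59482.80 BTU/hr


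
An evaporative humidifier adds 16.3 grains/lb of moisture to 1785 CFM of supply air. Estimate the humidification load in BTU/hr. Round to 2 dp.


Q = 0.68 * 1785 * 16.3 = 19784.94 BTU/hr

19784.94 BTU/hr


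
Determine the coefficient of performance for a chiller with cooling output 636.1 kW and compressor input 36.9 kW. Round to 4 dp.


COP = 636.1 / 36.9 = 17.2385

17.2385


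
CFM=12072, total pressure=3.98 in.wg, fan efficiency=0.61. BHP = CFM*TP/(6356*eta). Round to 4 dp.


BHP = 12072 * 3.98 / (6356 * 0.61) = 12.3922 hp

12.3922 hp


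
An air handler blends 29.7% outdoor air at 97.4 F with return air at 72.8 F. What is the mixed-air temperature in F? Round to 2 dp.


T_mix = 72.8 + (29.7/100)*(97.4-72.8) = 80.11 F

80.11 F


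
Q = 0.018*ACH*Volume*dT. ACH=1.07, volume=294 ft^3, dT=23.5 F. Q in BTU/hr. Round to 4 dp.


Q = 0.018 * 1.07 * 294 * 23.5 = 133.0673 BTU/hr

133.0673 BTU/hr


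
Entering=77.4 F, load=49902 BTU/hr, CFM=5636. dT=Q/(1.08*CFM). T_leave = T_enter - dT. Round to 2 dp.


dT = 49902/(1.08*5636) = 8.1983
T_leave = 77.4 - 8.1983 = 69.20 F

69.20 F


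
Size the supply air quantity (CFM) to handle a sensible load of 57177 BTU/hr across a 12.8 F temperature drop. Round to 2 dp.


CFM = 57177 / (1.08 * 12.8) = 4136.07

4136.07 CFM


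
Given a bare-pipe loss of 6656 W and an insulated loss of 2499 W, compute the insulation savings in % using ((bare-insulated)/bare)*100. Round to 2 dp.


Savings = ((6656-2499)/6656)*100 = 62.45 %

62.45 %


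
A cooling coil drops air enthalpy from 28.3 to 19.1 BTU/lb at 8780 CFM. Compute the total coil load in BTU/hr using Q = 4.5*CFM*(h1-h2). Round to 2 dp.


Q = 4.5 * 8780 * (28.3 - 19.1) = 363492.00 BTU/hr

363492.00 BTU/hr


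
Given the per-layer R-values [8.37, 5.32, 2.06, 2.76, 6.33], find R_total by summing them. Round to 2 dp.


R_total = 8.37 + 5.32 + 2.06 + 2.76 + 6.33 = 24.84

24.84


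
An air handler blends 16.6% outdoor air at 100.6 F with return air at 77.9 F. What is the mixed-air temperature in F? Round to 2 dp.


T_mix = 77.9 + (16.6/100)*(100.6-77.9) = 81.67 F

81.67 F


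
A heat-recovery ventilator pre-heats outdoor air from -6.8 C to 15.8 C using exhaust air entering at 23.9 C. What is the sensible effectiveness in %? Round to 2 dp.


eff = (15.8-(-6.8))/(23.9-(-6.8))*100 = 73.62 %

73.62 %


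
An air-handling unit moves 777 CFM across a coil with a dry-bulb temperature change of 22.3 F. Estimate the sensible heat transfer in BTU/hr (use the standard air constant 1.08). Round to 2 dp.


Q = 1.08 * 777 * 22.3 = 18713.27 BTU/hr

18713.27 BTU/hr


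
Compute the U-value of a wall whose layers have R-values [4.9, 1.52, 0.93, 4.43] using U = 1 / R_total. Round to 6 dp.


R_total = 4.9 + 1.52 + 0.93 + 4.43 = 11.78
U = 1/11.78 = 0.084890

0.084890


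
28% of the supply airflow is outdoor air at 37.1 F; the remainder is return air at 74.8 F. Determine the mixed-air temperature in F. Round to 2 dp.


T_mix = 0.28*37.1 + 0.72*74.8 = 64.24 F

64.24 F


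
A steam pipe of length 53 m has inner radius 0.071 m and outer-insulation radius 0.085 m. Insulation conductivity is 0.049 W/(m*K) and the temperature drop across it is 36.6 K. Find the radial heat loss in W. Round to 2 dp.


Q = 2*pi*0.049*53*36.6/ln(0.085/0.071) = 3318.41 W

3318.41 W


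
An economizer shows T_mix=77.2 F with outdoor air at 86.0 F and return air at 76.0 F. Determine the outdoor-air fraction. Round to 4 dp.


frac = (77.2 - 76.0) / (86.0 - 76.0) = 0.1200

0.1200


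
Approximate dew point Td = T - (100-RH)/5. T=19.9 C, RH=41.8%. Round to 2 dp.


Td = 19.9 - (100-41.8)/5 = 8.26 C

8.26 C


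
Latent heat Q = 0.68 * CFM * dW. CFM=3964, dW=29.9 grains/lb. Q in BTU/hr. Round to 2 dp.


Q = 0.68 * 3964 * 29.9 = 80596.05 BTU/hr

80596.05 BTU/hr


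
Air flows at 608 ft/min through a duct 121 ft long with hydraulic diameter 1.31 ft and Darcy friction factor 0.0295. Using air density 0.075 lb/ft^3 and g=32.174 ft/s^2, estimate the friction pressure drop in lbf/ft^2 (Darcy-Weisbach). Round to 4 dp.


v_fps = 608/60 = 10.1333 ft/s
dp = 0.0295*(121/1.31)*0.075*10.1333^2/(2*32.174) = 0.3261 lbf/ft^2

0.3261 lbf/ft^2


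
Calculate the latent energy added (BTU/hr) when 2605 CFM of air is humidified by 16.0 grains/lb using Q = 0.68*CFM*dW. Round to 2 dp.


Q = 0.68 * 2605 * 16.0 = 28342.40 BTU/hr

28342.40 BTU/hr


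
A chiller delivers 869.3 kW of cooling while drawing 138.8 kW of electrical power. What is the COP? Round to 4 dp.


COP = 869.3 / 138.8 = 6.2630

6.2630


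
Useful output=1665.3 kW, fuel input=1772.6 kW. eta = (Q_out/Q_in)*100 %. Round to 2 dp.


eta = (1665.3/1772.6)*100 = 93.95 %

93.95 %


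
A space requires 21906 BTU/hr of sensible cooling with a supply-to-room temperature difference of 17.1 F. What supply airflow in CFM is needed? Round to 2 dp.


CFM = 21906 / (1.08 * 17.1) = 1186.16

1186.16 CFM


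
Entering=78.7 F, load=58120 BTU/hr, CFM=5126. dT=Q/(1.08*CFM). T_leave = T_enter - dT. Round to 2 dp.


dT = 58120/(1.08*5126) = 10.4984
T_leave = 78.7 - 10.4984 = 68.20 F

68.20 F


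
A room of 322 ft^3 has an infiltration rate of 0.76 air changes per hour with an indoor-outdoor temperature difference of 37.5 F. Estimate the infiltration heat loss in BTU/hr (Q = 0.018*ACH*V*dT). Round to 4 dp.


Q = 0.018 * 0.76 * 322 * 37.5 = 165.1860 BTU/hr

165.1860 BTU/hr


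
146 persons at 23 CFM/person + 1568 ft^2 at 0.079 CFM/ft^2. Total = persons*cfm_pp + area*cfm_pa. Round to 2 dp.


Total = 146*23 + 1568*0.079 = 3481.87 CFM

3481.87 CFM


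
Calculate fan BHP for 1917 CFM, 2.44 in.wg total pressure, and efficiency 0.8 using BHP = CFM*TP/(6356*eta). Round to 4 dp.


BHP = 1917 * 2.44 / (6356 * 0.8) = 0.9199 hp

0.9199 hp


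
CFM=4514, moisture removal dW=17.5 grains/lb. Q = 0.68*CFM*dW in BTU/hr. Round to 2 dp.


Q = 0.68 * 4514 * 17.5 = 53716.60 BTU/hr

53716.60 BTU/hr


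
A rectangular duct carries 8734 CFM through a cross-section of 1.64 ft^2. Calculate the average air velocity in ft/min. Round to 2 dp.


V = 8734 / 1.64 = 5325.61 ft/min

5325.61 ft/min


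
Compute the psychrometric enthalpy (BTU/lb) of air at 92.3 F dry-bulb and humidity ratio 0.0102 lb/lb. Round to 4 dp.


h = 0.24*92.3 + 0.0102*(1061+0.444*92.3) = 33.3922 BTU/lb

33.3922 BTU/lb


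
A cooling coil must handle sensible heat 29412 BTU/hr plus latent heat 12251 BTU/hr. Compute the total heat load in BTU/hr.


Qt = 29412 + 12251 = 41663 BTU/hr

41663 BTU/hr


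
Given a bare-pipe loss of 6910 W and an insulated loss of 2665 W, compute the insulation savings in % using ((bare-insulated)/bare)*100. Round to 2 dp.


Savings = ((6910-2665)/6910)*100 = 61.43 %

61.43 %


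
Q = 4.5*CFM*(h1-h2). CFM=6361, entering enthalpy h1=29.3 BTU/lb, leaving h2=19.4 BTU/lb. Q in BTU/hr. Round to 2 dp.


Q = 4.5 * 6361 * (29.3 - 19.4) = 283382.55 BTU/hr

283382.55 BTU/hr


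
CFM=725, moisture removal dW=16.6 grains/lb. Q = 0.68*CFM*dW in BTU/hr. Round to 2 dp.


Q = 0.68 * 725 * 16.6 = 8183.80 BTU/hr

8183.80 BTU/hr


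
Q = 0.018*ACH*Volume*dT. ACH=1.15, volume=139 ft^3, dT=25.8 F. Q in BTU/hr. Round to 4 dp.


Q = 0.018 * 1.15 * 139 * 25.8 = 74.2343 BTU/hr

74.2343 BTU/hr


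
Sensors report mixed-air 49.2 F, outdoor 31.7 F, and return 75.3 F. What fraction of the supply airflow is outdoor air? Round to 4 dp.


frac = (49.2 - 75.3) / (31.7 - 75.3) = 0.5986

0.5986


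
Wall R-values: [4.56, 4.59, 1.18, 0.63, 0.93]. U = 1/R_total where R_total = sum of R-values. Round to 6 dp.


R_total = 4.56 + 4.59 + 1.18 + 0.63 + 0.93 = 11.89
U = 1/11.89 = 0.084104

0.084104


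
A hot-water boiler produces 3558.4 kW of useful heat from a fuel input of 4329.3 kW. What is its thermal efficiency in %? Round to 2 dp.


eta = (3558.4/4329.3)*100 = 82.19 %

82.19 %


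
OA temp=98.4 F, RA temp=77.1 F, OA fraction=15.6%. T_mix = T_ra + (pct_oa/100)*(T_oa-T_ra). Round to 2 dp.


T_mix = 77.1 + (15.6/100)*(98.4-77.1) = 80.42 F

80.42 F


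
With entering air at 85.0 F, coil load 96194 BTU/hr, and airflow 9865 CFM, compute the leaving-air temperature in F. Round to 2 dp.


dT = 96194/(1.08*9865) = 9.0287
T_leave = 85.0 - 9.0287 = 75.97 F

75.97 F


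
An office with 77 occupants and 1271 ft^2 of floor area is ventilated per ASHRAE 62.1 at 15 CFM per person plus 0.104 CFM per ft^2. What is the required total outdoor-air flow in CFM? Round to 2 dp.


Total = 77*15 + 1271*0.104 = 1287.18 CFM

1287.18 CFM


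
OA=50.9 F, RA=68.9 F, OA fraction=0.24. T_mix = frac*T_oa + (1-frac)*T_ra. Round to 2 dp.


T_mix = 0.24*50.9 + 0.76*68.9 = 64.58 F

64.58 F


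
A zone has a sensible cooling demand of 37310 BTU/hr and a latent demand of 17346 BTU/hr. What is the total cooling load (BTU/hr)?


Qt = 37310 + 17346 = 54656 BTU/hr

54656 BTU/hr


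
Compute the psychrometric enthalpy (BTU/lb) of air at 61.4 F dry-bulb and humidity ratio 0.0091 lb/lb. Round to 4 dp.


h = 0.24*61.4 + 0.0091*(1061+0.444*61.4) = 24.6392 BTU/lb

24.6392 BTU/lb


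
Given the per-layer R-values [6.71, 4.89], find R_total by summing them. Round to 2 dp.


R_total = 6.71 + 4.89 = 11.60

11.60


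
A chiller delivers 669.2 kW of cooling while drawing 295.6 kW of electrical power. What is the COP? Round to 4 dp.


COP = 669.2 / 295.6 = 2.2639

2.2639


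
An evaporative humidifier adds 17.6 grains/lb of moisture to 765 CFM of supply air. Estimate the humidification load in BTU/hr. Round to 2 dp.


Q = 0.68 * 765 * 17.6 = 9155.52 BTU/hr

9155.52 BTU/hr


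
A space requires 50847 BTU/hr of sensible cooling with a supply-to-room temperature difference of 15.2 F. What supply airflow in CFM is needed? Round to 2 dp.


CFM = 50847 / (1.08 * 15.2) = 3097.40

3097.40 CFM


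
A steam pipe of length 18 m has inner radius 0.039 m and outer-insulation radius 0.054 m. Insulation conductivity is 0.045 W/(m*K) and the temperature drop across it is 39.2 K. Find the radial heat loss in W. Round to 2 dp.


Q = 2*pi*0.045*18*39.2/ln(0.054/0.039) = 613.06 W

613.06 W


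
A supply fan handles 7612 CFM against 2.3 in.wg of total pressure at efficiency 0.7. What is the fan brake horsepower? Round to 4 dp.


BHP = 7612 * 2.3 / (6356 * 0.7) = 3.9350 hp

3.9350 hp


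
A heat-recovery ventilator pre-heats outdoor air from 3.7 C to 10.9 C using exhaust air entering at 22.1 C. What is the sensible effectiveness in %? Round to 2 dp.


eff = (10.9-3.7)/(22.1-3.7)*100 = 39.13 %

39.13 %


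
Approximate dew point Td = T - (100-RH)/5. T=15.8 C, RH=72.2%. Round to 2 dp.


Td = 15.8 - (100-72.2)/5 = 10.24 C

10.24 C


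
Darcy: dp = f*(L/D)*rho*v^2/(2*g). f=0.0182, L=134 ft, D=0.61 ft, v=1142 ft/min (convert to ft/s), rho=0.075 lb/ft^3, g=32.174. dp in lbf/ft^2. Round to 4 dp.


v_fps = 1142/60 = 19.0333 ft/s
dp = 0.0182*(134/0.61)*0.075*19.0333^2/(2*32.174) = 1.6881 lbf/ft^2

1.6881 lbf/ft^2


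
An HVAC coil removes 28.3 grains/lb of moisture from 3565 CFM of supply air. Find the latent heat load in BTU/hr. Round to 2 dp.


Q = 0.68 * 3565 * 28.3 = 68604.86 BTU/hr

68604.86 BTU/hr


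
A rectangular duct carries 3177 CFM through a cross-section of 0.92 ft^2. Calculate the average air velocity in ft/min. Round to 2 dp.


V = 3177 / 0.92 = 3453.26 ft/min

3453.26 ft/min


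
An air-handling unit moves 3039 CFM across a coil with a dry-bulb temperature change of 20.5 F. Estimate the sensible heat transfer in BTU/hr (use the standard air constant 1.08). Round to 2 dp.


Q = 1.08 * 3039 * 20.5 = 67283.46 BTU/hr

67283.46 BTU/hr


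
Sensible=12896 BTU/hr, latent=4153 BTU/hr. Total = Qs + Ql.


Qt = 12896 + 4153 = 17049 BTU/hr

17049 BTU/hr


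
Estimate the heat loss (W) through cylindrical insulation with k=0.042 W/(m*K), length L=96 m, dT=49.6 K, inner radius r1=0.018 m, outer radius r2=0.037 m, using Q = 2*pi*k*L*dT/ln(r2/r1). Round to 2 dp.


Q = 2*pi*0.042*96*49.6/ln(0.037/0.018) = 1743.89 W

1743.89 W


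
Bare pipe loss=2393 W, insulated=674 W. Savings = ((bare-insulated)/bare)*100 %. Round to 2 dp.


Savings = ((2393-674)/2393)*100 = 71.83 %

71.83 %


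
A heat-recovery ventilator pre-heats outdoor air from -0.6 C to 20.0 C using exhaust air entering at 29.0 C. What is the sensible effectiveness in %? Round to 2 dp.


eff = (20.0-(-0.6))/(29.0-(-0.6))*100 = 69.59 %

69.59 %


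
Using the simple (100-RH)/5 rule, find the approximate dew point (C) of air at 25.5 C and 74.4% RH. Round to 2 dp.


Td = 25.5 - (100-74.4)/5 = 20.38 C

20.38 C


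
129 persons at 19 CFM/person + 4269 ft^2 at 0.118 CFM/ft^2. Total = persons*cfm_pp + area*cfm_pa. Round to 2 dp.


Total = 129*19 + 4269*0.118 = 2954.74 CFM

2954.74 CFM


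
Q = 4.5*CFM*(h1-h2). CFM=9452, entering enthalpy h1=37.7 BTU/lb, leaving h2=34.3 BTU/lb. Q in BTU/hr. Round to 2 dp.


Q = 4.5 * 9452 * (37.7 - 34.3) = 144615.60 BTU/hr

144615.60 BTU/hr
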